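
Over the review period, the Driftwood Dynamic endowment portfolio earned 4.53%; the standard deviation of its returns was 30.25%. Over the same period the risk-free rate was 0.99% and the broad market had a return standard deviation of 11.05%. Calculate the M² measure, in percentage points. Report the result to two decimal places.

Sharpe = (Rp − Rf) / σp = (4.53% − 0.99%) / 30.25% = 0.1170
M² = Rf + Sharpe × σm = 0.99% + 0.1170 × 11.05% = 2.2829%

2.28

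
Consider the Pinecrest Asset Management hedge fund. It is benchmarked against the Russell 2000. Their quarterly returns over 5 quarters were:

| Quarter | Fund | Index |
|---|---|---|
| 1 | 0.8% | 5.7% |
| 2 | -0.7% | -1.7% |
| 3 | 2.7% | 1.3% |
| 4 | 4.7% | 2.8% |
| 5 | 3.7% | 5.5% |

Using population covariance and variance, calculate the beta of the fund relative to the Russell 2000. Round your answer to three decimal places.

0.322

r̄p = 2.2400%,  r̄m = 2.7200%
Cov = Σ(rp − r̄p)(rm − r̄m) / 5 = 2.4612
Var(rm) = Σ(rm − r̄m)² / 5 = 7.6336
β = Cov / Var = 2.4612 / 7.6336 = 0.3224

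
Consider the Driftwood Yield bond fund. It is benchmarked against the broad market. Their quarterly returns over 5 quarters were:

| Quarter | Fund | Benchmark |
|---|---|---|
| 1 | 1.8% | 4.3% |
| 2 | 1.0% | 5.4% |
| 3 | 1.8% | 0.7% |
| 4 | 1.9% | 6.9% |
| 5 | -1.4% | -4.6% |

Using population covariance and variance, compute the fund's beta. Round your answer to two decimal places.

r̄p = 1.0200%,  r̄m = 2.5400%
Cov = Σ(rp − r̄p)(rm − r̄m) / 5 = 4.1992
Var(rm) = Σ(rm − r̄m)² / 5 = 16.9304
β = Cov / Var = 4.1992 / 16.9304 = 0.2480

0.25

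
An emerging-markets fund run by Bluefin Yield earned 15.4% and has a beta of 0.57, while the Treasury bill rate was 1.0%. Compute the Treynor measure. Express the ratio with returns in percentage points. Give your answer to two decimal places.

25.26

Treynor = (Rp − Rf) / β = (15.4% − 1.0%) / 0.57 = 14.40 / 0.57 = 25.2632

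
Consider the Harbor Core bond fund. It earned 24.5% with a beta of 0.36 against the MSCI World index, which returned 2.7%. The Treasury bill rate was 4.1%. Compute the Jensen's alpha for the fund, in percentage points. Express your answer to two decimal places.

20.90

CAPM expected return = Rf + β(Rm − Rf) = 4.1% + 0.36 × (2.7% − 4.1%) = 4.1 + 0.36 × -1.40 = 3.5960%
Jensen's α = Rp − E[R] = 24.5% − 3.5960% = 20.9040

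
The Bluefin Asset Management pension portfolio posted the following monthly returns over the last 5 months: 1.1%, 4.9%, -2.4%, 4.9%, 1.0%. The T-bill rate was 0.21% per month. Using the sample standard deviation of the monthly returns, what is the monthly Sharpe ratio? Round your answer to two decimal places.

0.55

Mean return μ = 9.50 / 5 = 1.9000%
Σ(r − μ)² = (1.1 − 1.9000)² + (4.9 − 1.9000)² + (-2.4 − 1.9000)² + … = 37.9400
σ = √[37.9400 / 4] = 3.0798%
Sharpe = (μ − rf) / σ = (1.9000 − 0.21) / 3.0798 = 1.6900 / 3.0798 = 0.5487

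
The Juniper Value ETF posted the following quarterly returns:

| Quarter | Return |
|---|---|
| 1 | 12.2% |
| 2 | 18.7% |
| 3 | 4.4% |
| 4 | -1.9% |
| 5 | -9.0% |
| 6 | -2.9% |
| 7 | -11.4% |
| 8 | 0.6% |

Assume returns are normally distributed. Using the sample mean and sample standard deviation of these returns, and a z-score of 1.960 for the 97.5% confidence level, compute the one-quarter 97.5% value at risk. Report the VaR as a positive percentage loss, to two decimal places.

18.64

μ = (12.2 + 18.7 + 4.4 − 1.9 − 9 − 2.9 − 11.4 + 0.6) / 8 = 1.3375%
Sample σ = √[Σ(r − μ)² / 7] = √[726.9188 / 7] = √103.8455 = 10.1905%
VaR = −(μ − z·σ) = −(1.3375 − 1.960 × 10.1905) = −(-18.6359) = 18.6359%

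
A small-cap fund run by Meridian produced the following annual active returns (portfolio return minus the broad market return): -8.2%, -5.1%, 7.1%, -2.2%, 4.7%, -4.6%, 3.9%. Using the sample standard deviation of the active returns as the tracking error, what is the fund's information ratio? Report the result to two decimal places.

-0.11

r̄ = (-8.2 − 5.1 + 7.1 − 2.2 + 4.7 − 4.6 + 3.9) / 7 = -4.40 / 7 = -0.6286%
Sample σ = √[Σ(r − r̄)² / 6] = √[204.1943 / 6] = √34.0324 = 5.8337%
IR = r̄ / tracking error = -0.6286 / 5.8337 = -0.1078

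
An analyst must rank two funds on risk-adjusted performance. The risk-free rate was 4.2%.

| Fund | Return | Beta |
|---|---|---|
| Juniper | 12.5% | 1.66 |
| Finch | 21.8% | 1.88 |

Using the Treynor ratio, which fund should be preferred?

Finch

Juniper: Treynor = (12.5% − 4.2%) / 1.66 = 5.000
Finch: Treynor = (21.8% − 4.2%) / 1.88 = 9.362
Highest: Finch (9.362).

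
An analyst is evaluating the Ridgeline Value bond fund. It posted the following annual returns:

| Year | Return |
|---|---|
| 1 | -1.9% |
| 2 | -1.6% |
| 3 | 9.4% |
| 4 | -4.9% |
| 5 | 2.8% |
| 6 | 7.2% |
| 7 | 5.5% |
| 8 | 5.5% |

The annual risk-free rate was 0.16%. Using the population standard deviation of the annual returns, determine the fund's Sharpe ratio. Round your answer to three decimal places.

0.549

Mean return r̄ = 22.00 / 8 = 2.7500%
Population σ = √[Σ(r − r̄)² / 8] = √[178.2200 / 8] = √22.2775 = 4.7199%
Sharpe = (r̄ − rf) / σ = (2.7500 − 0.16) / 4.7199 = 2.5900 / 4.7199 = 0.5487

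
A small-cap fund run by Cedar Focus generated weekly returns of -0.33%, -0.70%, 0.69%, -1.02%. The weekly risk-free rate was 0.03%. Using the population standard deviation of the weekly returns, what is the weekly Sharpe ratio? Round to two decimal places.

μ = (-0.33 − 0.7 + 0.69 − 1.02) / 4 = -0.3400%
Σ(r − μ)² = 1.6530; population σ = √(1.6530/4) = 0.6428%
Sharpe = (μ − rf) / σ = (-0.3400 − 0.03) / 0.6428 = -0.3700 / 0.6428 = -0.5756

-0.58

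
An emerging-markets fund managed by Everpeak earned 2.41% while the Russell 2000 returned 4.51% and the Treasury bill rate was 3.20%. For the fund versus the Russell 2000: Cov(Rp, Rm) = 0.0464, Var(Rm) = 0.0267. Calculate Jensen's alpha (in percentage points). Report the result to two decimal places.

-3.07

β = Cov / Var = 0.0464 / 0.0267 = 1.7378
E[R] = Rf + β(Rm − Rf) = 3.20% + 1.7378 × (4.51% − 3.20%) = 5.4765%
α = Rp − E[R] = 2.41% − 5.4765% = -3.0665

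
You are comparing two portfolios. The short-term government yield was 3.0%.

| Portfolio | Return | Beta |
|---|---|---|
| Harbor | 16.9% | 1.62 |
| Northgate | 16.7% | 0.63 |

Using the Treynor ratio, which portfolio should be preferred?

Northgate

Harbor: Treynor = (16.9% − 3.0%) / 1.62 = 8.580
Northgate: Treynor = (16.7% − 3.0%) / 0.63 = 21.746
Highest: Northgate (21.746).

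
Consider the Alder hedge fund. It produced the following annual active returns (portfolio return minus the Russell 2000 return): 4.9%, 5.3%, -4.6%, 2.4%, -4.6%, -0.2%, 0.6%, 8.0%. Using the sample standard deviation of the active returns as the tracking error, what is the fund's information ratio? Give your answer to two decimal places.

0.32

Mean return μ = 11.80 / 8 = 1.4750%
Sample std dev = √[147.1750 / 7] = 4.5853%
IR = μ / tracking error = 1.4750 / 4.5853 = 0.3217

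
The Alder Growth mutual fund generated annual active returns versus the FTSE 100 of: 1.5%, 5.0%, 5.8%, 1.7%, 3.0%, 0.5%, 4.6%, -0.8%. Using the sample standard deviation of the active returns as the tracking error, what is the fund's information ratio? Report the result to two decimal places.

μ = (1.5 + 5 + 5.8 + 1.7 + 3 + 0.5 + 4.6 − 0.8) / 8 = 21.30 / 8 = 2.6625%
Σ(r − μ)² = (1.5 − 2.6625)² + (5 − 2.6625)² + (5.8 − 2.6625)² + … = 38.1188
sample σ = √(38.1188 / 7) = √5.4455 = 2.3336%
IR = μ / tracking error = 2.6625 / 2.3336 = 1.1409

1.14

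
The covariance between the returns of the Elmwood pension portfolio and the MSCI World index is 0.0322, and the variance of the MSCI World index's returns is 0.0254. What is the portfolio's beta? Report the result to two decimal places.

1.27

β = Cov(Rp, Rm) / Var(Rm) = 0.0322 / 0.0254 = 1.2677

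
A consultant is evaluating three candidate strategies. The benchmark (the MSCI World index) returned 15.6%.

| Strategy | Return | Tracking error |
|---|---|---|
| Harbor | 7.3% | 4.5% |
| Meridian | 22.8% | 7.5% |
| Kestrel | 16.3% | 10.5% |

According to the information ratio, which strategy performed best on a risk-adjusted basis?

Harbor: IR = (7.3% − 15.6%) / 4.5% = -1.844
Meridian: IR = (22.8% − 15.6%) / 7.5% = 0.960
Kestrel: IR = (16.3% − 15.6%) / 10.5% = 0.067
Highest: Meridian (0.960).

Meridian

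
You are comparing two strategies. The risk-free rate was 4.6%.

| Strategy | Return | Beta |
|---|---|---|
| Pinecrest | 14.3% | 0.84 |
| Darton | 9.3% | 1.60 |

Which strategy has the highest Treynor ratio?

Pinecrest

Pinecrest: Treynor = (14.3% − 4.6%) / 0.84 = 11.548
Darton: Treynor = (9.3% − 4.6%) / 1.60 = 2.938
Highest: Pinecrest (11.548).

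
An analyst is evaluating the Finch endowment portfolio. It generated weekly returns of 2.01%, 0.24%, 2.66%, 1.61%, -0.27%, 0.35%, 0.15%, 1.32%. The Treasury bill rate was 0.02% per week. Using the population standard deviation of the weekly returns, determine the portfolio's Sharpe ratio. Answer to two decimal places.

r̄ = (2.01 + 0.24 + 2.66 + 1.61 − 0.27 + 0.35 + 0.15 + 1.32) / 8 = 8.070 / 8 = 1.0088%
Σ(r − r̄)² = 7.5851; population σ = √(7.5851/8) = 0.9737%
Sharpe = (r̄ − rf) / σ = (1.0088 − 0.02) / 0.9737 = 0.9888 / 0.9737 = 1.0155

1.02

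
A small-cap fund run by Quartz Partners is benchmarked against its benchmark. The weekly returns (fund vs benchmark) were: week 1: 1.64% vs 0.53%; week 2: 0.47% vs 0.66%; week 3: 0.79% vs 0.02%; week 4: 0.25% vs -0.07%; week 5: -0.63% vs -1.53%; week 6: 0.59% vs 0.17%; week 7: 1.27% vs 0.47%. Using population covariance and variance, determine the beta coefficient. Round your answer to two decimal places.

0.81

r̄p = 0.6257%,  r̄m = 0.0357%
Cov = Σ(rp − r̄p)(rm − r̄m) / 7 = 0.3832
Var(rm) = Σ(rm − r̄m)² / 7 = 0.4719
β = Cov / Var = 0.3832 / 0.4719 = 0.8120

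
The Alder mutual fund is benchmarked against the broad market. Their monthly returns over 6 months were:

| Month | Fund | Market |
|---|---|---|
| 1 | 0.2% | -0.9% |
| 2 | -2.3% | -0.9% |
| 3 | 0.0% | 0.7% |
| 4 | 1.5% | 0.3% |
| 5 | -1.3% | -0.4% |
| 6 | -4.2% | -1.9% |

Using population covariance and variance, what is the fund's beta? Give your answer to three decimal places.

r̄p = -1.0167%,  r̄m = -0.5167%
Cov = Σ(rp − r̄p)(rm − r̄m) / 6 = 1.2814
Var(rm) = Σ(rm − r̄m)² / 6 = 0.7281
β = Cov / Var = 1.2814 / 0.7281 = 1.7599

1.760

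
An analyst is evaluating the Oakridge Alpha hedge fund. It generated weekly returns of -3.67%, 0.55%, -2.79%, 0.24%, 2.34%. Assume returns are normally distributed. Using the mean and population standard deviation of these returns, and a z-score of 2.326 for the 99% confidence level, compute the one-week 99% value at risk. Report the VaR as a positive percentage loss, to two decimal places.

5.85

r̄ = (-3.67 + 0.55 − 2.79 + 0.24 + 2.34) / 5 = -0.6660%
Σ(r − r̄)² = 24.8709; population σ = √(24.8709/5) = 2.2303%
VaR = −(r̄ − z·σ) = −(-0.6660 − 2.326 × 2.2303) = −(-5.8537) = 5.8537%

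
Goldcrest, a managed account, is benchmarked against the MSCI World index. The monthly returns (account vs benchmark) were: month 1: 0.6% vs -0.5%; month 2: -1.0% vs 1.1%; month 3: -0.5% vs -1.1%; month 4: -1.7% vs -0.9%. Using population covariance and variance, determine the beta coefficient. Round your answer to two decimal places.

r̄p = -0.6500%,  r̄m = -0.3500%
Cov = Σ(rp − r̄p)(rm − r̄m) / 4 = -0.0575
Var(rm) = Σ(rm − r̄m)² / 4 = 0.7475
β = Cov / Var = -0.0575 / 0.7475 = -0.0769

-0.08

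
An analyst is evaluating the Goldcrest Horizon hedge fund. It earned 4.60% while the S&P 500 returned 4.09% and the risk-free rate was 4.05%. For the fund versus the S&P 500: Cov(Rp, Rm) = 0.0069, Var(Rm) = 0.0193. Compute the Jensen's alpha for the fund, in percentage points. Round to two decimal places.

β = Cov / Var = 0.0069 / 0.0193 = 0.3575
E[R] = Rf + β(Rm − Rf) = 4.05% + 0.3575 × (4.09% − 4.05%) = 4.0643%
α = Rp − E[R] = 4.60% − 4.0643% = 0.5357

0.54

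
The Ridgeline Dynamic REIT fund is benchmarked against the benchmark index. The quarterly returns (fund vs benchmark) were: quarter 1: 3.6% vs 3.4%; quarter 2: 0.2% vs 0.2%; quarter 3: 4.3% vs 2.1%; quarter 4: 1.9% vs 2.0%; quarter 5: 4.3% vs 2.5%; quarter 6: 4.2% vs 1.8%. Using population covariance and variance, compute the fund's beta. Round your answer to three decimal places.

1.167

r̄p = 3.0833%,  r̄m = 2.0000%
Cov = Σ(rp − r̄p)(rm − r̄m) / 6 = 1.0700
Var(rm) = Σ(rm − r̄m)² / 6 = 0.9167
β = Cov / Var = 1.0700 / 0.9167 = 1.1672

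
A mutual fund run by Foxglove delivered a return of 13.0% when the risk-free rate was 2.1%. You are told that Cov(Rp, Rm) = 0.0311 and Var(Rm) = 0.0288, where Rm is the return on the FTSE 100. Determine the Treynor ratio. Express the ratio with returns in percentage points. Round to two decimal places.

10.09

β = Cov / Var = 0.0311 / 0.0288 = 1.0799
Treynor = (Rp − Rf) / β = (13.0% − 2.1%) / 1.0799 = 10.90 / 1.0799 = 10.0935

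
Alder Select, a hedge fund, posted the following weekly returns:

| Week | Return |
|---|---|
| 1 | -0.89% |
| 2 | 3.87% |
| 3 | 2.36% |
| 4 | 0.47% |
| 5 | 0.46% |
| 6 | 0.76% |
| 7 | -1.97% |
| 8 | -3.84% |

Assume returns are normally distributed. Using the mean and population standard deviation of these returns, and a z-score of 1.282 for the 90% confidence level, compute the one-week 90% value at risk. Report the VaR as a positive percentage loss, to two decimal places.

μ = (-0.89 + 3.87 + 2.36 + 0.47 + 0.46 + 0.76 − 1.97 − 3.84) / 8 = 1.220 / 8 = 0.1525%
Population std dev = √[40.7892 / 8] = 2.2580%
VaR = −(μ − z·σ) = −(0.1525 − 1.282 × 2.2580) = −(-2.7423) = 2.7423%

2.74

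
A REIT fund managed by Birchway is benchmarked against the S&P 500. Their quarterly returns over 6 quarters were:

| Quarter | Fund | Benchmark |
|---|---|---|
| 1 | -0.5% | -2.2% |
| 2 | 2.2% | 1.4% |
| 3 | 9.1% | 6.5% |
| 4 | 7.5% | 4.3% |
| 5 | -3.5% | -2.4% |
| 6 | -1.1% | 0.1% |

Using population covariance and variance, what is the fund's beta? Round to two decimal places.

1.36

r̄p = 2.2833%,  r̄m = 1.2833%
Cov = Σ(rp − r̄p)(rm − r̄m) / 6 = 14.3814
Var(rm) = Σ(rm − r̄m)² / 6 = 10.5714
β = Cov / Var = 14.3814 / 10.5714 = 1.3604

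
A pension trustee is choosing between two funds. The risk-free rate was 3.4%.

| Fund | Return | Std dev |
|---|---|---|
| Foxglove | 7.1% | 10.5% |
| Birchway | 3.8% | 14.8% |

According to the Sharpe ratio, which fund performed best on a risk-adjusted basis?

Foxglove: Sharpe ratio = (7.1% − 3.4%) / 10.5% = 0.352
Birchway: Sharpe ratio = (3.8% − 3.4%) / 14.8% = 0.027
Highest: Foxglove (0.352).

Foxglove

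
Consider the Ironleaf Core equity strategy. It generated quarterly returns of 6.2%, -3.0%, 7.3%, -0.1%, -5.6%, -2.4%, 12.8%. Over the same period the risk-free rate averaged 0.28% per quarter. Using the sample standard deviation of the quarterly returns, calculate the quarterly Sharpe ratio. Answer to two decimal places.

0.28

r̄ = (6.2 − 3 + 7.3 − 0.1 − 5.6 − 2.4 + 12.8) / 7 = 15.20 / 7 = 2.1714%
Sample σ = √[Σ(r − r̄)² / 6] = √[268.6943 / 6] = √44.7824 = 6.6920%
Sharpe = (r̄ − rf) / σ = (2.1714 − 0.28) / 6.6920 = 1.8914 / 6.6920 = 0.2826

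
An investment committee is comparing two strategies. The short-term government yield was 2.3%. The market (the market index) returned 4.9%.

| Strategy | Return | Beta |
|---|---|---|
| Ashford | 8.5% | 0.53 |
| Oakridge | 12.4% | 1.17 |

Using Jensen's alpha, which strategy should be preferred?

Oakridge

Ashford: α = 8.5% − [2.3% + 0.53 × (4.9% − 2.3%)] = 4.822
Oakridge: α = 12.4% − [2.3% + 1.17 × (4.9% − 2.3%)] = 7.058
Highest: Oakridge (7.058).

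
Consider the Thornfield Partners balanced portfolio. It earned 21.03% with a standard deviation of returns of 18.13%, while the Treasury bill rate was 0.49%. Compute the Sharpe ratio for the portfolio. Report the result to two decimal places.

1.13

Sharpe = (Rp − Rf) / σp = (21.03% − 0.49%) / 18.13% = 20.54% / 18.13% = 1.1329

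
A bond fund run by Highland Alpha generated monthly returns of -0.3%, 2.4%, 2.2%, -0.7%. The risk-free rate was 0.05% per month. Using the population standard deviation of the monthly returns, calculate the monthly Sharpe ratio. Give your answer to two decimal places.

r̄ = (-0.3 + 2.4 + 2.2 − 0.7) / 4 = 0.9000%
Σ(r − r̄)² = 7.9400; population σ = √(7.9400/4) = 1.4089%
Sharpe = (r̄ − rf) / σ = (0.9000 − 0.05) / 1.4089 = 0.8500 / 1.4089 = 0.6033

0.60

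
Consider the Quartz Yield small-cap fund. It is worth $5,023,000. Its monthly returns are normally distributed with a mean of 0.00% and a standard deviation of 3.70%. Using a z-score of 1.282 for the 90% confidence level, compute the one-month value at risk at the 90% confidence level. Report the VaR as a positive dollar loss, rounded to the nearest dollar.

Return at the 90% tail: μ − z·σ = 0.00% − 1.282 × 3.70% = 0 − 4.7434 = -4.7434%
VaR = −(-4.7434%) × $5,023,000 = 4.7434% × $5,023,000 = $238,261

$238,261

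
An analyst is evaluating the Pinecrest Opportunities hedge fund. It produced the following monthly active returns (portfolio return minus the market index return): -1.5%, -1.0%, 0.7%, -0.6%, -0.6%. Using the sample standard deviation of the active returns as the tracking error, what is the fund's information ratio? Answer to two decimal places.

Mean return r̄ = -3.00 / 5 = -0.6000%
Σ(r − r̄)² = (-1.5 − (-0.6000))² + (-1 − (-0.6000))² + (0.7 − (-0.6000))² + … = 2.6600
σ = √[2.6600 / 4] = 0.8155%
IR = r̄ / tracking error = -0.6000 / 0.8155 = -0.7357

-0.74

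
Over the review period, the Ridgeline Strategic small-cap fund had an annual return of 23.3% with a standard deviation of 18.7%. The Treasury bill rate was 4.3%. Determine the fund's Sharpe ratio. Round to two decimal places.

Sharpe = (Rp − Rf) / σp = (23.3% − 4.3%) / 18.7% = 19.00% / 18.7% = 1.0160

1.02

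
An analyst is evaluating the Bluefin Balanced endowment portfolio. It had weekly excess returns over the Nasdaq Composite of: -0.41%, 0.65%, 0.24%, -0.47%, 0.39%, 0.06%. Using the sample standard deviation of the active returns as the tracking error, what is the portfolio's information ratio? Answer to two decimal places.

0.17

μ = (-0.41 + 0.65 + 0.24 − 0.47 + 0.39 + 0.06) / 6 = 0.0767%
Σ(r − μ)² = (-0.41 − 0.0767)² + (0.65 − 0.0767)² + (0.24 − 0.0767)² + … = 0.9895
σ = √[0.9895 / 5] = 0.4449%
IR = μ / tracking error = 0.0767 / 0.4449 = 0.1724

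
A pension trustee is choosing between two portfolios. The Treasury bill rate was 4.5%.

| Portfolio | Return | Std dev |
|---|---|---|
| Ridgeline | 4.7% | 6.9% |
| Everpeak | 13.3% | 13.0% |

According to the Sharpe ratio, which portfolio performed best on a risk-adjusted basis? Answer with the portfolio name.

Everpeak

Ridgeline: Sharpe ratio = (4.7% − 4.5%) / 6.9% = 0.029
Everpeak: Sharpe ratio = (13.3% − 4.5%) / 13.0% = 0.677
Highest: Everpeak (0.677).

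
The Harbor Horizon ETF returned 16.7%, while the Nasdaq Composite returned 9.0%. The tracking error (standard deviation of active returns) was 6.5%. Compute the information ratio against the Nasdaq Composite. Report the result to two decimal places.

1.18

IR = (Rp − Rb) / TE = (16.7% − 9.0%) / 6.5% = 7.70% / 6.5% = 1.1846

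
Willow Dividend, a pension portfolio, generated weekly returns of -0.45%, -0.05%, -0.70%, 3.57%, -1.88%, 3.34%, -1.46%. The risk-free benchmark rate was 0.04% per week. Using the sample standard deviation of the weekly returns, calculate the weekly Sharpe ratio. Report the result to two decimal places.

Mean return r̄ = 2.370 / 7 = 0.3386%
Sample σ = √[Σ(r − r̄)² / 6] = √[29.4591 / 6] = √4.9099 = 2.2158%
Sharpe = (r̄ − rf) / σ = (0.3386 − 0.04) / 2.2158 = 0.2986 / 2.2158 = 0.1348

0.13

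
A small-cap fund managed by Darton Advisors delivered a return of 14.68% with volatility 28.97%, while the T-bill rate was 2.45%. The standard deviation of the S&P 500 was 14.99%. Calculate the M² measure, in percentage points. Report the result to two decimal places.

Sharpe = (Rp − Rf) / σp = (14.68% − 2.45%) / 28.97% = 0.4222
M² = Rf + Sharpe × σm = 2.45% + 0.4222 × 14.99% = 8.7788%

8.78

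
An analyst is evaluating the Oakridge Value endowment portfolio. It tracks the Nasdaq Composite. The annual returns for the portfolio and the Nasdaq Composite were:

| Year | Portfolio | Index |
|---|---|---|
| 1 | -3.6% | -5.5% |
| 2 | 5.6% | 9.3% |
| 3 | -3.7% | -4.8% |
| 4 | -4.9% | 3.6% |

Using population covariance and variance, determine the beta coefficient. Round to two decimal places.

r̄p = -1.6500%,  r̄m = 0.6500%
Cov = Σ(rp − r̄p)(rm − r̄m) / 4 = 19.0725
Var(rm) = Σ(rm − r̄m)² / 4 = 37.7625
β = Cov / Var = 19.0725 / 37.7625 = 0.5051

0.51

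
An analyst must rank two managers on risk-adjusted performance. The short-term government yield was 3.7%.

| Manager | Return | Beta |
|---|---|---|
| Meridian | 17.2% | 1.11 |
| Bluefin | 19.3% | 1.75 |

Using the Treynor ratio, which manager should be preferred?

Meridian

Meridian: Treynor = (17.2% − 3.7%) / 1.11 = 12.162
Bluefin: Treynor = (19.3% − 3.7%) / 1.75 = 8.914
Highest: Meridian (12.162).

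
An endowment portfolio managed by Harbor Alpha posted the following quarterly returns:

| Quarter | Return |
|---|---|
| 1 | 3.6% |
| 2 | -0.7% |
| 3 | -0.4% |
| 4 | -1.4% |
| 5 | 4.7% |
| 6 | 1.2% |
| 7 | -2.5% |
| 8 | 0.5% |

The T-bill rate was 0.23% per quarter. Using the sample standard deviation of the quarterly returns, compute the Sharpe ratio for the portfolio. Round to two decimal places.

0.16

Mean return μ = 5.00 / 8 = 0.6250%
Sample σ = √[Σ(r − μ)² / 7] = √[42.4750 / 7] = √6.0679 = 2.4633%
Sharpe = (μ − rf) / σ = (0.6250 − 0.23) / 2.4633 = 0.3950 / 2.4633 = 0.1604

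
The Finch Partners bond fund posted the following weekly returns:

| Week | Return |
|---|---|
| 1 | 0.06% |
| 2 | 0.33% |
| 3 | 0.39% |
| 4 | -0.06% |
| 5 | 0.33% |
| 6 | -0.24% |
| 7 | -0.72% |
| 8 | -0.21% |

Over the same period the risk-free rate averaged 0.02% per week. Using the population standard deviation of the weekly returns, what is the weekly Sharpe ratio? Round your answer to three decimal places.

-0.099

r̄ = (0.06 + 0.33 + 0.39 − 0.06 + 0.33 − 0.24 − 0.72 − 0.21) / 8 = -0.120 / 8 = -0.0150%
Σ(r − r̄)² = 0.9954; population σ = √(0.9954/8) = 0.3527%
Sharpe = (r̄ − rf) / σ = (-0.0150 − 0.02) / 0.3527 = -0.0350 / 0.3527 = -0.0992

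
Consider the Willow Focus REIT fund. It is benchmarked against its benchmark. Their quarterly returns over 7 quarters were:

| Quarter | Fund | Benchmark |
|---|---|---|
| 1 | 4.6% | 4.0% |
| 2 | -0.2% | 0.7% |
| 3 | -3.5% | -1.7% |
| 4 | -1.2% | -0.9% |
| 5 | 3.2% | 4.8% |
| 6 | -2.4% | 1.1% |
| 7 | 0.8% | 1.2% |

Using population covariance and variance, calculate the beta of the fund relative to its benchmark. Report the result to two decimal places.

1.10

r̄p = 0.1857%,  r̄m = 1.3143%
Cov = Σ(rp − r̄p)(rm − r̄m) / 7 = 5.3231
Var(rm) = Σ(rm − r̄m)² / 7 = 4.8269
β = Cov / Var = 5.3231 / 4.8269 = 1.1028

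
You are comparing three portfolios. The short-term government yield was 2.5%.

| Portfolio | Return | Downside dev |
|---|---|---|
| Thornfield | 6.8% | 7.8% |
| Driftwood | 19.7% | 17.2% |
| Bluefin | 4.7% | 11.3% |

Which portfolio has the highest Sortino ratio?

Thornfield: Sortino ratio = (6.8% − 2.5%) / 7.8% = 0.551
Driftwood: Sortino ratio = (19.7% − 2.5%) / 17.2% = 1.000
Bluefin: Sortino ratio = (4.7% − 2.5%) / 11.3% = 0.195
Highest: Driftwood (1.000).

Driftwood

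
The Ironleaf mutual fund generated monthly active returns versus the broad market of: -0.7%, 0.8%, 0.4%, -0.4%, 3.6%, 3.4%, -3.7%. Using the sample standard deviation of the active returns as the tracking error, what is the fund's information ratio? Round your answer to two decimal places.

Mean return r̄ = 3.40 / 7 = 0.4857%
Sample std dev = √[38.0086 / 6] = 2.5169%
IR = r̄ / tracking error = 0.4857 / 2.5169 = 0.1930

0.19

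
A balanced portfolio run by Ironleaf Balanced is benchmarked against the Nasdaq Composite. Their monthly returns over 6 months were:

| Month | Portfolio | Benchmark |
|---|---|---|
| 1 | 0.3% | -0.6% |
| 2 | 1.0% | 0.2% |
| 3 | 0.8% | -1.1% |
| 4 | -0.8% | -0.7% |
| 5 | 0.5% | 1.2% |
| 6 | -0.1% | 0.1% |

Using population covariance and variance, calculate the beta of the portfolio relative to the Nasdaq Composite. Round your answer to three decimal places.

r̄p = 0.2833%,  r̄m = -0.1500%
Cov = Σ(rp − r̄p)(rm − r̄m) / 6 = 0.0908
Var(rm) = Σ(rm − r̄m)² / 6 = 0.5692
β = Cov / Var = 0.0908 / 0.5692 = 0.1595

0.160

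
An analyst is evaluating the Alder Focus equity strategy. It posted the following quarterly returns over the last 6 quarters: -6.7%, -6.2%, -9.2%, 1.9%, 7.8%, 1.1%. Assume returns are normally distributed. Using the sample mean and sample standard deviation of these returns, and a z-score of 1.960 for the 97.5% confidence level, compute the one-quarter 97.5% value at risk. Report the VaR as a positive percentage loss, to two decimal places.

Mean return r̄ = -11.30 / 6 = -1.8833%
Sample std dev = √[212.3483 / 5] = 6.5169%
VaR = −(r̄ − z·σ) = −(-1.8833 − 1.960 × 6.5169) = −(-14.6564) = 14.6564%

14.66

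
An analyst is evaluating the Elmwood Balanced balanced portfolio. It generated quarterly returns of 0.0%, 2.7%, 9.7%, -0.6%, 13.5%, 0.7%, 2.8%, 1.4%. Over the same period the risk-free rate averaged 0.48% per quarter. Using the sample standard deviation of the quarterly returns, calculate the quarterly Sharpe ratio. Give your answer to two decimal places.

r̄ = (0 + 2.7 + 9.7 − 0.6 + 13.5 + 0.7 + 2.8 + 1.4) / 8 = 30.20 / 8 = 3.7750%
Sample std dev = √[180.2750 / 7] = 5.0748%
Sharpe = (r̄ − rf) / σ = (3.7750 − 0.48) / 5.0748 = 3.2950 / 5.0748 = 0.6493

0.65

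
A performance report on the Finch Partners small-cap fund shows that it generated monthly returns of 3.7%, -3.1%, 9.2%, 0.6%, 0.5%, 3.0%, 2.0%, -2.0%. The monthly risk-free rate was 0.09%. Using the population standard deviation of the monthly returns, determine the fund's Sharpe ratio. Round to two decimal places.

0.46

Mean return r̄ = 13.90 / 8 = 1.7375%
Σ(r − r̄)² = (3.7 − 1.7375)² + (-3.1 − 1.7375)² + (9.2 − 1.7375)² + … = 101.3988
σ = √[101.3988 / 8] = 3.5602%
Sharpe = (r̄ − rf) / σ = (1.7375 − 0.09) / 3.5602 = 1.6475 / 3.5602 = 0.4628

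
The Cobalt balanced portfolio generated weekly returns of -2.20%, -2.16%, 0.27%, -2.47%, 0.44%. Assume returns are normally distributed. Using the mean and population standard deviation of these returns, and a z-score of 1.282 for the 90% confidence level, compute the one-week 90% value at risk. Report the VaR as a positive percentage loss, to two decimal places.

2.88

μ = (-2.2 − 2.16 + 0.27 − 2.47 + 0.44) / 5 = -6.120 / 5 = -1.2240%
Σ(r − μ)² = 8.3821; population σ = √(8.3821/5) = 1.2948%
VaR = −(μ − z·σ) = −(-1.2240 − 1.282 × 1.2948) = −(-2.8839) = 2.8839%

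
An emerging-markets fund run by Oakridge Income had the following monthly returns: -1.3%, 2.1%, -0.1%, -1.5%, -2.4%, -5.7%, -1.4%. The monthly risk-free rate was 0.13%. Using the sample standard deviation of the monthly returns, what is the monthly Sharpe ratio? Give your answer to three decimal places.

-0.679

r̄ = (-1.3 + 2.1 − 0.1 − 1.5 − 2.4 − 5.7 − 1.4) / 7 = -1.4714%
Σ(r − r̄)² = 33.4143; sample σ = √(33.4143/6) = 2.3599%
Sharpe = (r̄ − rf) / σ = (-1.4714 − 0.13) / 2.3599 = -1.6014 / 2.3599 = -0.6786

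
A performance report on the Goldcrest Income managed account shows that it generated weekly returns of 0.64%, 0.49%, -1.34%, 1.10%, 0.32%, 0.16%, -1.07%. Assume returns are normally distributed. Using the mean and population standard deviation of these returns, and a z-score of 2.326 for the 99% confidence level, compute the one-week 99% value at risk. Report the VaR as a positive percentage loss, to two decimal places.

1.91

r̄ = (0.64 + 0.49 − 1.34 + 1.1 + 0.32 + 0.16 − 1.07) / 7 = 0.0429%
Population σ = √[Σ(r − r̄)² / 7] = √[4.9153 / 7] = √0.7022 = 0.8380%
VaR = −(r̄ − z·σ) = −(0.0429 − 2.326 × 0.8380) = −(-1.9063) = 1.9063%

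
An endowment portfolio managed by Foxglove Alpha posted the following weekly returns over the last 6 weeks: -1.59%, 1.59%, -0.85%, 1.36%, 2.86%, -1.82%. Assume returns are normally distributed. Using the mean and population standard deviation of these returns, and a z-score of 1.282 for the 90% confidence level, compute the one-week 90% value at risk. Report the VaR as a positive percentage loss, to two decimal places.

Mean return μ = 1.550 / 6 = 0.2583%
Σ(r − μ)² = (-1.59 − 0.2583)² + (1.59 − 0.2583)² + (-0.85 − 0.2583)² + … = 18.7199
population σ = √(18.7199 / 6) = √3.1200 = 1.7664%
VaR = −(μ − z·σ) = −(0.2583 − 1.282 × 1.7664) = −(-2.0062) = 2.0062%

2.01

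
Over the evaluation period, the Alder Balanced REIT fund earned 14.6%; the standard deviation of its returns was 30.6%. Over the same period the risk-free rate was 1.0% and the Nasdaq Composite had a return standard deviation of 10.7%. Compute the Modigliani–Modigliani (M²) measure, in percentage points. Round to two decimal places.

Sharpe = (Rp − Rf) / σp = (14.6% − 1.0%) / 30.6% = 0.4444
M² = Rf + Sharpe × σm = 1.0% + 0.4444 × 10.7% = 5.7551%

5.76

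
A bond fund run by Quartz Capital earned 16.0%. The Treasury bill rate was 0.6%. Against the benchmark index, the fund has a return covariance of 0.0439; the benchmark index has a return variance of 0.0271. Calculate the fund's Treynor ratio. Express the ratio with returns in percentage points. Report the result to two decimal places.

β = Cov / Var = 0.0439 / 0.0271 = 1.6199
Treynor = (Rp − Rf) / β = (16.0% − 0.6%) / 1.6199 = 15.40 / 1.6199 = 9.5068

9.51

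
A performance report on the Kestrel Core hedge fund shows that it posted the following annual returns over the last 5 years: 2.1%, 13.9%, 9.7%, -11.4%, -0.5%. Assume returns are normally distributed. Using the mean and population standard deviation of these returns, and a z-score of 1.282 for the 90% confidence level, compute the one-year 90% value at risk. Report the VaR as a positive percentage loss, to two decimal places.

r̄ = (2.1 + 13.9 + 9.7 − 11.4 − 0.5) / 5 = 13.80 / 5 = 2.7600%
Σ(r − r̄)² = (2.1 − 2.7600)² + (13.9 − 2.7600)² + … = 383.8320
σ = √[383.8320 / 5] = 8.7616%
VaR = −(r̄ − z·σ) = −(2.7600 − 1.282 × 8.7616) = −(-8.4724) = 8.4724%

8.47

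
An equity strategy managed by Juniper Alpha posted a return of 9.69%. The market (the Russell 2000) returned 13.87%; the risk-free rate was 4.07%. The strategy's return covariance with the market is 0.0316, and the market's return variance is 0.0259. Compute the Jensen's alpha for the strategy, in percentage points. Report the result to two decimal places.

-6.34

β = Cov / Var = 0.0316 / 0.0259 = 1.2201
E[R] = Rf + β(Rm − Rf) = 4.07% + 1.2201 × (13.87% − 4.07%) = 16.0270%
α = Rp − E[R] = 9.69% − 16.0270% = -6.3370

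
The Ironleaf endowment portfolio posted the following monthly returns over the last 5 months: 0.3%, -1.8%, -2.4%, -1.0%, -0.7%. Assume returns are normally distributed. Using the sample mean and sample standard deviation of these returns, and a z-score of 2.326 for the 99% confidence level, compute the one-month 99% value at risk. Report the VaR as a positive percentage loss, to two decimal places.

3.53

Mean return r̄ = -5.60 / 5 = -1.1200%
Sample σ = √[Σ(r − r̄)² / 4] = √[4.3080 / 4] = √1.0770 = 1.0378%
VaR = −(r̄ − z·σ) = −(-1.1200 − 2.326 × 1.0378) = −(-3.5339) = 3.5339%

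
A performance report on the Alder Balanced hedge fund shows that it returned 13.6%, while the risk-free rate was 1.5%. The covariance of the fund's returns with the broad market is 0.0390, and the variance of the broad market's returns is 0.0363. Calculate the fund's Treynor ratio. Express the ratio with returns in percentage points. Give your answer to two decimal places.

β = Cov / Var = 0.0390 / 0.0363 = 1.0744
Treynor = (Rp − Rf) / β = (13.6% − 1.5%) / 1.0744 = 12.10 / 1.0744 = 11.2621

11.26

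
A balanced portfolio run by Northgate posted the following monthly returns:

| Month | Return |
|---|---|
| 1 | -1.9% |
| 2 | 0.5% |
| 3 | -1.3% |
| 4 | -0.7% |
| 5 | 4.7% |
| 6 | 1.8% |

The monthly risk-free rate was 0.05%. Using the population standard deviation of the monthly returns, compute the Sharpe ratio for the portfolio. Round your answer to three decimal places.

Mean return r̄ = 3.10 / 6 = 0.5167%
Population std dev = √[29.7683 / 6] = 2.2274%
Sharpe = (r̄ − rf) / σ = (0.5167 − 0.05) / 2.2274 = 0.4667 / 2.2274 = 0.2095

0.210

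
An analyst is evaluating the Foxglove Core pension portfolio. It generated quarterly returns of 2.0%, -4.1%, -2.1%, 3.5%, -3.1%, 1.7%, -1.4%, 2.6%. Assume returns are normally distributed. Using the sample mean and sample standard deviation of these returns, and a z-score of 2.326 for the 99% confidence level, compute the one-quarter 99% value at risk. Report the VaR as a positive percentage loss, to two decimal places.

r̄ = (2 − 4.1 − 2.1 + 3.5 − 3.1 + 1.7 − 1.4 + 2.6) / 8 = -0.1125%
Sample σ = √[Σ(r − r̄)² / 7] = √[58.5888 / 7] = √8.3698 = 2.8931%
VaR = −(r̄ − z·σ) = −(-0.1125 − 2.326 × 2.8931) = −(-6.8419) = 6.8419%

6.84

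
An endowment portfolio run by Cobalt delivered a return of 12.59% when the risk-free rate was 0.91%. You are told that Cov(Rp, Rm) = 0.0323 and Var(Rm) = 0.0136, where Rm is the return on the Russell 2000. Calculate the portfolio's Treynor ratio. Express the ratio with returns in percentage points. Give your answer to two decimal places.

β = Cov / Var = 0.0323 / 0.0136 = 2.3750
Treynor = (Rp − Rf) / β = (12.59% − 0.91%) / 2.3750 = 11.68 / 2.3750 = 4.9179

4.92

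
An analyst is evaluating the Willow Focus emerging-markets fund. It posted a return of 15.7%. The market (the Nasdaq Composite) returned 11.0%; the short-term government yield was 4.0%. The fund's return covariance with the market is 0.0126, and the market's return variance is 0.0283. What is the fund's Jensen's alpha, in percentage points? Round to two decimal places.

8.58

β = Cov / Var = 0.0126 / 0.0283 = 0.4452
E[R] = Rf + β(Rm − Rf) = 4.0% + 0.4452 × (11.0% − 4.0%) = 7.1164%
α = Rp − E[R] = 15.7% − 7.1164% = 8.5836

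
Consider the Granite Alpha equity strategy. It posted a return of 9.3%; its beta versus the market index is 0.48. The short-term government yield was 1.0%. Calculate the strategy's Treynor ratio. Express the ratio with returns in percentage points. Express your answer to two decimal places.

Treynor = (Rp − Rf) / β = (9.3% − 1.0%) / 0.48 = 8.30 / 0.48 = 17.2917

17.29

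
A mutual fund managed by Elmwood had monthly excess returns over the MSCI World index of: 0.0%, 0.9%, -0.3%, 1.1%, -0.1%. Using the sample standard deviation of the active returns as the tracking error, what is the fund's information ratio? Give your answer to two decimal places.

0.50

r̄ = (0 + 0.9 − 0.3 + 1.1 − 0.1) / 5 = 1.60 / 5 = 0.3200%
Σ(r − r̄)² = 1.6080; sample σ = √(1.6080/4) = 0.6340%
IR = r̄ / tracking error = 0.3200 / 0.6340 = 0.5047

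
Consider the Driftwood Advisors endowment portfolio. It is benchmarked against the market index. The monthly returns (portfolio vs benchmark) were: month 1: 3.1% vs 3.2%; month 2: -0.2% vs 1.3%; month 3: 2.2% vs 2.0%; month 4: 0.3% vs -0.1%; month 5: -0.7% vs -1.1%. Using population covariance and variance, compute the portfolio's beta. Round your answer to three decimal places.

r̄p = 0.9400%,  r̄m = 1.0600%
Cov = Σ(rp − r̄p)(rm − r̄m) / 5 = 1.9636
Var(rm) = Σ(rm − r̄m)² / 5 = 2.3064
β = Cov / Var = 1.9636 / 2.3064 = 0.8514

0.851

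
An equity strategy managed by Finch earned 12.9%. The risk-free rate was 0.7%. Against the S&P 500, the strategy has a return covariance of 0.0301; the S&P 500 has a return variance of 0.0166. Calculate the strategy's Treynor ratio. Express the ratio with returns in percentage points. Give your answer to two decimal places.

6.73

β = Cov / Var = 0.0301 / 0.0166 = 1.8133
Treynor = (Rp − Rf) / β = (12.9% − 0.7%) / 1.8133 = 12.20 / 1.8133 = 6.7281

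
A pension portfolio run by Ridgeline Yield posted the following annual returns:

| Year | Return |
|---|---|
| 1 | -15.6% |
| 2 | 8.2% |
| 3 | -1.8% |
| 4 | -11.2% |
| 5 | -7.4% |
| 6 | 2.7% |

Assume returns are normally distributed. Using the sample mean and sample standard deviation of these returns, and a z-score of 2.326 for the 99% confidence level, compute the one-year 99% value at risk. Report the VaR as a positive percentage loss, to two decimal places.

24.89

Mean return r̄ = -25.10 / 6 = -4.1833%
Σ(r − r̄)² = (-15.6 − (-4.1833))² + (8.2 − (-4.1833))² + … = 396.3283
σ = √[396.3283 / 5] = 8.9031%
VaR = −(r̄ − z·σ) = −(-4.1833 − 2.326 × 8.9031) = −(-24.8919) = 24.8919%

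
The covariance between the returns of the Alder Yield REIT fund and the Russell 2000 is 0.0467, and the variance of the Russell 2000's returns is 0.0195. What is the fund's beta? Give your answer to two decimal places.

2.39

β = Cov(Rp, Rm) / Var(Rm) = 0.0467 / 0.0195 = 2.3949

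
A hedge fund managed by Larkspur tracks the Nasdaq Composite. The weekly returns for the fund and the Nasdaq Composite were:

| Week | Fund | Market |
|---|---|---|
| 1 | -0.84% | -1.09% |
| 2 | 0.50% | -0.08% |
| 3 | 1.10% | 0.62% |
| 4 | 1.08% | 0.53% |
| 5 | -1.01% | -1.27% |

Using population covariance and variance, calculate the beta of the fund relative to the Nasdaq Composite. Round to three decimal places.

r̄p = 0.1660%,  r̄m = -0.2580%
Cov = Σ(rp − r̄p)(rm − r̄m) / 5 = 0.7254
Var(rm) = Σ(rm − r̄m)² / 5 = 0.6280
β = Cov / Var = 0.7254 / 0.6280 = 1.1551

1.155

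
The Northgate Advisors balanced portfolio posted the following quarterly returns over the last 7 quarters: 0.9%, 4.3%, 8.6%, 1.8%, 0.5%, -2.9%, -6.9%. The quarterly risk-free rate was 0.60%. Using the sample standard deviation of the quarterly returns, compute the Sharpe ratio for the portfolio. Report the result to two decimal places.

Mean return r̄ = 6.30 / 7 = 0.9000%
Σ(r − r̄)² = (0.9 − 0.9000)² + (4.3 − 0.9000)² + (8.6 − 0.9000)² + … = 147.1000
σ = √[147.1000 / 6] = 4.9514%
Sharpe = (r̄ − rf) / σ = (0.9000 − 0.6) / 4.9514 = 0.3000 / 4.9514 = 0.0606

0.06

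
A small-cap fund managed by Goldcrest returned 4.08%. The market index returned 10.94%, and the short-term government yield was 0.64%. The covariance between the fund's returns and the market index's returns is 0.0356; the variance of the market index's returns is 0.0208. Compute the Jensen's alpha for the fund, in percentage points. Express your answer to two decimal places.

β = Cov / Var = 0.0356 / 0.0208 = 1.7115
E[R] = Rf + β(Rm − Rf) = 0.64% + 1.7115 × (10.94% − 0.64%) = 18.2685%
α = Rp − E[R] = 4.08% − 18.2685% = -14.1885

-14.19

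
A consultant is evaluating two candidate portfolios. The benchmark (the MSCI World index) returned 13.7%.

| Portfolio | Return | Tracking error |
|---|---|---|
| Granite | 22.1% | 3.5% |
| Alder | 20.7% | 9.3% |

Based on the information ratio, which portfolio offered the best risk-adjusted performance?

Granite

Granite: IR = (22.1% − 13.7%) / 3.5% = 2.400
Alder: IR = (20.7% − 13.7%) / 9.3% = 0.753
Highest: Granite (2.400).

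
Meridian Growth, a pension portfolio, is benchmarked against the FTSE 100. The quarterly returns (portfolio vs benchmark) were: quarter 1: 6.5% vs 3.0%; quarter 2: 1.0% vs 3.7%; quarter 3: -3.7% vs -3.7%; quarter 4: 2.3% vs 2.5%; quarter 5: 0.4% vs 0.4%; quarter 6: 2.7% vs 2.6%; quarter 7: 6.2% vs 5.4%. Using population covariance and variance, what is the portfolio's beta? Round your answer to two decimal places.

r̄p = 2.2000%,  r̄m = 1.9857%
Cov = Σ(rp − r̄p)(rm − r̄m) / 7 = 7.5314
Var(rm) = Σ(rm − r̄m)² / 7 = 7.3012
β = Cov / Var = 7.5314 / 7.3012 = 1.0315

1.03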